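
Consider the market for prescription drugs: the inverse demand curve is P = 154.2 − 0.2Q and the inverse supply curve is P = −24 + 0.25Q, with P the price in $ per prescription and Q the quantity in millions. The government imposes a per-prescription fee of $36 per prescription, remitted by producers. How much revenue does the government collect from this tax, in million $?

Tax revenue = $11376 million.

Rewrite in direct form: Qd = 771 − 5P and Qs = 4P + 96.
Without the tax, 771 − 5P = 4P + 96 gives 9P = 675, so P* = $75 and Q* = 396.
With the tax collected from producers, supply shifts: Qs = 4(P − 36) + 96.
Solving gives Q = 316 with consumers paying $91 and producers receiving $55 (the $36 wedge).
Revenue = t · Q = 36 · 316 = $11376.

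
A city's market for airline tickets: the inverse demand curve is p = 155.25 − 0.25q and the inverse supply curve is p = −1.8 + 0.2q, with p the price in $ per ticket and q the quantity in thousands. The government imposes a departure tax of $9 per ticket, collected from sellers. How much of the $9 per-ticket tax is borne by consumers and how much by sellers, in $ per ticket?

Consumers bear $5 per ticket; sellers bear $4 per ticket.

Inverting to q(p) form: qd = 621 − 4p; qs = 5p + 9.
Before the tax: set 621 − 4p = 5p + 9 → p* = $68, q* = 349.
With the tax collected from sellers, supply shifts: qs = 5(p − 9) + 9.
Solving gives q = 329 with consumers paying $73 and sellers receiving $64 (the $9 wedge).
Burden on consumers: $5; on sellers: $4. (They sum to $9.)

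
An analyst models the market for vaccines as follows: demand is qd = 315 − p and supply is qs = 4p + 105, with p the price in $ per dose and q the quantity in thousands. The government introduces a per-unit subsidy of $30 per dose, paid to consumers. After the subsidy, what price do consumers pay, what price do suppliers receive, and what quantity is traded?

Consumers pay $18; suppliers receive $48; quantity = 297.

Without the subsidy, 315 − p = 4p + 105 gives 5p = 210, so p* = $42 and q* = 273.
With a per-unit subsidy paid to consumers, each effectively pays p − 30, so demand becomes qd = 315 − (p − 30).
Solving gives q = 297 with consumers paying $18 and suppliers receiving $48 (the $30 wedge).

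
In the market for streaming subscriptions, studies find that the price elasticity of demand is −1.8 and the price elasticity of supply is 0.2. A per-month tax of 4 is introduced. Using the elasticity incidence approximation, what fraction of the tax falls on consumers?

Incidence ratio: consumers' share ≈ εs / (εs + |εd|) = 0.2 / (0.2 + 1.8) = 0.1.
Supply is the less elastic side, so consumers bear the smaller share.

Consumers' share ≈ 0.1.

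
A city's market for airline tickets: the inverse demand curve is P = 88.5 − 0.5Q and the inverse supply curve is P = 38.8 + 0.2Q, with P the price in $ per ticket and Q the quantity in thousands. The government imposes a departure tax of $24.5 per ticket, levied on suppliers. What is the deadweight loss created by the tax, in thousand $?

Deadweight loss = $428.75 thousand.

Rewrite in direct form: Qd = 177 − 2P and Qs = 5P − 194.
Before the tax: set 177 − 2P = 5P − 194 → P* = $53, Q* = 71.
With the tax collected from suppliers, supply shifts: Qs = 5(P − 24.5) − 194.
New equilibrium: consumers pay $70.5, suppliers receive $46, Q = 36. (Wedge: Pb − Ps = 24.5.)
Quantity falls by |ΔQ| = |71 − 36| = 35.
DWL = ½ · t · |ΔQ| = ½ · 24.5 · 35 = $428.75.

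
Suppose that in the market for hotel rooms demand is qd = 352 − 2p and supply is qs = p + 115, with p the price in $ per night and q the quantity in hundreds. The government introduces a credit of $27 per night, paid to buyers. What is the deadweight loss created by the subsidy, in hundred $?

Deadweight loss = $243 hundred.

Before the subsidy: set 352 − 2p = p + 115 → p* = $79, q* = 194.
With a per-unit subsidy paid to buyers, each effectively pays p − 27, so demand becomes qd = 352 − 2(p − 27).
Solving gives q = 212 with buyers paying $70 and sellers receiving $97 (the $27 wedge).
Quantity rises by |ΔQ| = |194 − 212| = 18.
DWL = ½ · t · |ΔQ| = ½ · 27 · 18 = $243.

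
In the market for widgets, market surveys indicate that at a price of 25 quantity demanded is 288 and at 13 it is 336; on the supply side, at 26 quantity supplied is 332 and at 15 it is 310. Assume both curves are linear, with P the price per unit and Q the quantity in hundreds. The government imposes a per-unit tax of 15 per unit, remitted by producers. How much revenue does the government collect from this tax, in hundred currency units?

Tax revenue = 4440 hundred.

Demand slope: (336 − 288)/(13 − 25) = -4, so Qd = 388 − 4P.
Supply slope: (310 − 332)/(15 − 26) = 2, so Qs = 2P + 280.
Before the tax: set 388 − 4P = 2P + 280 → P* = 18, Q* = 316.
With the tax collected from producers, supply shifts: Qs = 2(P − 15) + 280.
New equilibrium: buyers pay 23, producers receive 8, Q = 296. (Wedge: Pb − Ps = 15.)
Revenue = t · Q = 15 · 296 = 4440.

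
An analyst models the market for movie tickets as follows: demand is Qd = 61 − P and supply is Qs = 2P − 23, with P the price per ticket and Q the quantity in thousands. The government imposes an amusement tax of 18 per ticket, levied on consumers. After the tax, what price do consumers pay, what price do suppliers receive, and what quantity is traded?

Consumers pay 40; suppliers receive 22; quantity = 21.

Before the tax: set 61 − P = 2P − 23 → P* = 28, Q* = 33.
With the tax collected from consumers, demand (in seller-price terms) shifts: Qd = 61 − (P + 18).
Solving gives Q = 21 with consumers paying 40 and suppliers receiving 22 (the 18 wedge).
The less price-elastic side of the market bears the larger share of a per-unit tax.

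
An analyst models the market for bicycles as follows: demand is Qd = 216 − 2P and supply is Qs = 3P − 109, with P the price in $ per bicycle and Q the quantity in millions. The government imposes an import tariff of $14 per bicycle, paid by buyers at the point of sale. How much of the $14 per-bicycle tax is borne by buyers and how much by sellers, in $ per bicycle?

Before the tax: set 216 − 2P = 3P − 109 → P* = $65, Q* = 86.
With the tax collected from buyers, demand (in seller-price terms) shifts: Qd = 216 − 2(P + 14).
Solving gives Q = 69.2 with buyers paying $73.4 and sellers receiving $59.4 (the $14 wedge).
Burden on buyers: $8.4; on sellers: $5.6. (They sum to $14.)

Buyers bear $8.4 per bicycle; sellers bear $5.6 per bicycle.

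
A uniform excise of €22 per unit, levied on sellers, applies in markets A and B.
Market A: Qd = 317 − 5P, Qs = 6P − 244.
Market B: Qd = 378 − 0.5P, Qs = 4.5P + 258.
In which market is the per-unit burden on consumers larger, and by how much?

Market B, by €7.8.

Market A: pre-tax P* = €51, Q* = 62; post-tax Q = 2; per-unit burden on consumers = €12.
Market B: pre-tax P* = €24, Q* = 366; post-tax Q = 356.1; per-unit burden on consumers = €19.8.
Difference: €12 vs €19.8 → market B is larger by €7.8.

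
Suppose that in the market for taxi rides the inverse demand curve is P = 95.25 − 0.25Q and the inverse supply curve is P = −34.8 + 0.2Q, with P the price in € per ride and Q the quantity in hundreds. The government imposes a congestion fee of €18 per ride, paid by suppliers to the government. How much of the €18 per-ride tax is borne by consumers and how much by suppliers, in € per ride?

Consumers bear €10 per ride; suppliers bear €8 per ride.

Inverting to Q(P) form: Qd = 381 − 4P; Qs = 5P + 174.
Before the tax: set 381 − 4P = 5P + 174 → P* = €23, Q* = 289.
With the tax collected from suppliers, supply shifts: Qs = 5(P − 18) + 174.
Solving gives Q = 249 with consumers paying €33 and suppliers receiving €15 (the €18 wedge).
Burden on consumers: €10; on suppliers: €8. (They sum to €18.)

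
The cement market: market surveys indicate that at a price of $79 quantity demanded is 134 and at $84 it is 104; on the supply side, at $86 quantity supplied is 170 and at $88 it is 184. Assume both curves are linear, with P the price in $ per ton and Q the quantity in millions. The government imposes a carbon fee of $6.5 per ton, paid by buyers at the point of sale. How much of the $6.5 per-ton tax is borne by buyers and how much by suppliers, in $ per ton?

Buyers bear $3.5 per ton; suppliers bear $3 per ton.

Demand slope: (104 − 134)/(84 − 79) = -6, so Qd = 608 − 6P.
Supply slope: (184 − 170)/(88 − 86) = 7, so Qs = 7P − 432.
Without the tax, 608 − 6P = 7P − 432 gives 13P = 1040, so P* = $80 and Q* = 128.
With the tax collected from buyers, demand (in seller-price terms) shifts: Qd = 608 − 6(P + 6.5).
Solving gives Q = 107 with buyers paying $83.5 and suppliers receiving $77 (the $6.5 wedge).
Burden on buyers: $3.5; on suppliers: $3. (They sum to $6.5.)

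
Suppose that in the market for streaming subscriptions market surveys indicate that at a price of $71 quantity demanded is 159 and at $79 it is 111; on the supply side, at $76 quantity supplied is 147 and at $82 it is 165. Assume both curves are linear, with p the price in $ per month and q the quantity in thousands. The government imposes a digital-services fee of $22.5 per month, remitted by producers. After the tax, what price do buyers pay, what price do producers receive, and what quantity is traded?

Buyers pay $81.5; producers receive $59; quantity = 96.

Demand slope: (111 − 159)/(79 − 71) = -6, so qd = 585 − 6p.
Supply slope: (165 − 147)/(82 − 76) = 3, so qs = 3p − 81.
Without the tax, 585 − 6p = 3p − 81 gives 9p = 666, so p* = $74 and q* = 141.
With the tax collected from producers, supply shifts: qs = 3(p − 22.5) − 81.
New equilibrium: buyers pay $81.5, producers receive $59, q = 96. (Wedge: pb − ps = 22.5.)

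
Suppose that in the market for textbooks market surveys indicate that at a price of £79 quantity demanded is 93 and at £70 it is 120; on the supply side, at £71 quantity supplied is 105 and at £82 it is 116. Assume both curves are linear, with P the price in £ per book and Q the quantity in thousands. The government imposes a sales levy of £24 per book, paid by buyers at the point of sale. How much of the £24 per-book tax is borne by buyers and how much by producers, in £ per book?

Buyers bear £6 per book; producers bear £18 per book.

Demand slope: (120 − 93)/(70 − 79) = -3, so Qd = 330 − 3P.
Supply slope: (116 − 105)/(82 − 71) = 1, so Qs = P + 34.
Before the tax: set 330 − 3P = P + 34 → P* = £74, Q* = 108.
With the tax collected from buyers, demand (in seller-price terms) shifts: Qd = 330 − 3(P + 24).
Solving gives Q = 90 with buyers paying £80 and producers receiving £56 (the £24 wedge).
Burden on buyers: £6; on producers: £18. (They sum to £24.)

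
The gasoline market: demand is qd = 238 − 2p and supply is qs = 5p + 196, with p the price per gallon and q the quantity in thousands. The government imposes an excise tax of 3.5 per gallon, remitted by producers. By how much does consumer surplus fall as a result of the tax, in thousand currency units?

Before the tax: set 238 − 2p = 5p + 196 → p* = 6, q* = 226.
With the tax collected from producers, supply shifts: qs = 5(p − 3.5) + 196.
New equilibrium: buyers pay 8.5, producers receive 5, q = 221. (Wedge: pb − ps = 3.5.)
ΔCS is the trapezoid between Q = 221 and Q = 226 of height 2.5: ½ · (226 + 221) · 2.5 = 558.75.

Consumer surplus falls by 558.75 thousand.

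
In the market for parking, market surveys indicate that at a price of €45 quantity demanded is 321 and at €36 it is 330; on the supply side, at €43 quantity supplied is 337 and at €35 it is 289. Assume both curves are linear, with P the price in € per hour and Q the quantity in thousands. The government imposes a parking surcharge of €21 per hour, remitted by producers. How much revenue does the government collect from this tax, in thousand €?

Tax revenue = €6447 thousand.

Demand slope: (330 − 321)/(36 − 45) = -1, so Qd = 366 − P.
Supply slope: (289 − 337)/(35 − 43) = 6, so Qs = 6P + 79.
Without the tax, 366 − P = 6P + 79 gives 7P = 287, so P* = €41 and Q* = 325.
With the tax collected from producers, supply shifts: Qs = 6(P − 21) + 79.
Solving gives Q = 307 with buyers paying €59 and producers receiving €38 (the €21 wedge).
Revenue = t · Q = 21 · 307 = €6447.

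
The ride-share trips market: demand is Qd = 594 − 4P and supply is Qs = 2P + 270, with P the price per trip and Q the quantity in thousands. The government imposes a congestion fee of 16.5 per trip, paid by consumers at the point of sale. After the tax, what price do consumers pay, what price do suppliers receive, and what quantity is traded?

Before the tax: set 594 − 4P = 2P + 270 → P* = 54, Q* = 378.
With the tax collected from consumers, demand (in seller-price terms) shifts: Qd = 594 − 4(P + 16.5).
New equilibrium: consumers pay 59.5, suppliers receive 43, Q = 356. (Wedge: Pb − Ps = 16.5.)

Consumers pay 59.5; suppliers receive 43; quantity = 356.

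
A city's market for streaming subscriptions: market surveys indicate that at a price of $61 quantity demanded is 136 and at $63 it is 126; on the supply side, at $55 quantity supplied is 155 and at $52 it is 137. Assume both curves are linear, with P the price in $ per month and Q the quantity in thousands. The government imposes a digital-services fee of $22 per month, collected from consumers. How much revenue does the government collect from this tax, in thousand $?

Tax revenue = $2222 thousand.

Demand slope: (126 − 136)/(63 − 61) = -5, so Qd = 441 − 5P.
Supply slope: (137 − 155)/(52 − 55) = 6, so Qs = 6P − 175.
Without the tax, 441 − 5P = 6P − 175 gives 11P = 616, so P* = $56 and Q* = 161.
With the tax collected from consumers, demand (in seller-price terms) shifts: Qd = 441 − 5(P + 22).
Solving gives Q = 101 with consumers paying $68 and producers receiving $46 (the $22 wedge).
Revenue = t · Q = 22 · 101 = $2222.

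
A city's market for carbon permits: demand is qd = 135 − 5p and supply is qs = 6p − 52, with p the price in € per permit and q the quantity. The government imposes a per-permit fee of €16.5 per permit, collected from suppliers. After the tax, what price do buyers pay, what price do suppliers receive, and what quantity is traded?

Without the tax, 135 − 5p = 6p − 52 gives 11p = 187, so p* = €17 and q* = 50.
With the tax collected from suppliers, supply shifts: qs = 6(p − 16.5) − 52.
Solving gives q = 5 with buyers paying €26 and suppliers receiving €9.5 (the €16.5 wedge).

Buyers pay €26; suppliers receive €9.5; quantity = 5.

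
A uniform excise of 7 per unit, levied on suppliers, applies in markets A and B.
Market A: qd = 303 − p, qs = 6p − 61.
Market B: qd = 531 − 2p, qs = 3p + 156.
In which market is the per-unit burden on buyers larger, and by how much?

Market A: pre-tax p* = 52, q* = 251; post-tax q = 245; per-unit burden on buyers = 6.
Market B: pre-tax p* = 75, q* = 381; post-tax q = 372.6; per-unit burden on buyers = 4.2.
Difference: 6 vs 4.2 → market A is larger by 1.8.

Market A, by 1.8.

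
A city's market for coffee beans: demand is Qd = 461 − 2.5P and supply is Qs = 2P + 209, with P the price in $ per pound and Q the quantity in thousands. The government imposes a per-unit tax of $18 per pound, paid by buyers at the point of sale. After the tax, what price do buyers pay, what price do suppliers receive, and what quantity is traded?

Buyers pay $64; suppliers receive $46; quantity = 301.

Without the tax, 461 − 2.5P = 2P + 209 gives 4.5P = 252, so P* = $56 and Q* = 321.
With the tax collected from buyers, demand (in seller-price terms) shifts: Qd = 461 − 2.5(P + 18).
Solving gives Q = 301 with buyers paying $64 and suppliers receiving $46 (the $18 wedge).
The less price-elastic side of the market bears the larger share of a per-unit tax.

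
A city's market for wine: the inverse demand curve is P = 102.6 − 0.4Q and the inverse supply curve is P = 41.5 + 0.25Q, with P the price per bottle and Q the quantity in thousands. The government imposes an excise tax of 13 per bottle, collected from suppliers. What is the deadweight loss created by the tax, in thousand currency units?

Inverting to Q(P) form: Qd = 256.5 − 2.5P; Qs = 4P − 166.
Without the tax, 256.5 − 2.5P = 4P − 166 gives 6.5P = 422.5, so P* = 65 and Q* = 94.
With the tax collected from suppliers, supply shifts: Qs = 4(P − 13) − 166.
Solving gives Q = 74 with consumers paying 73 and suppliers receiving 60 (the 13 wedge).
Quantity falls by |ΔQ| = |94 − 74| = 20.
DWL = ½ · t · |ΔQ| = ½ · 13 · 20 = 130.

Deadweight loss = 130 thousand.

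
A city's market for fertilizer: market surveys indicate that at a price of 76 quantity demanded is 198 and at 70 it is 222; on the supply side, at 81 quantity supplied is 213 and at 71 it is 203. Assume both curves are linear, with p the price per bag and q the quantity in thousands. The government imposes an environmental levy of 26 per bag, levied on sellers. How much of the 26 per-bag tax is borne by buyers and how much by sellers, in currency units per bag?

Buyers bear 5.2 per bag; sellers bear 20.8 per bag.

Demand slope: (222 − 198)/(70 − 76) = -4, so qd = 502 − 4p.
Supply slope: (203 − 213)/(71 − 81) = 1, so qs = p + 132.
Before the tax: set 502 − 4p = p + 132 → p* = 74, q* = 206.
With the tax collected from sellers, supply shifts: qs = (p − 26) + 132.
New equilibrium: buyers pay 79.2, sellers receive 53.2, q = 185.2. (Wedge: pb − ps = 26.)
Burden on buyers: 5.2; on sellers: 20.8. (They sum to 26.)
The less price-elastic side of the market bears the larger share of a per-unit tax.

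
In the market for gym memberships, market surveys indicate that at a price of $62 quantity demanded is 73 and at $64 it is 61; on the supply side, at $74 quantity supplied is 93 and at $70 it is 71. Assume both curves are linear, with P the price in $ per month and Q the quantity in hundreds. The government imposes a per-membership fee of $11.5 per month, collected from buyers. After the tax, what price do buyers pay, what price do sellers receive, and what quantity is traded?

Buyers pay $71.5; sellers receive $60; quantity = 16.

Demand slope: (61 − 73)/(64 − 62) = -6, so Qd = 445 − 6P.
Supply slope: (71 − 93)/(70 − 74) = 5.5, so Qs = 5.5P − 314.
Before the tax: set 445 − 6P = 5.5P − 314 → P* = $66, Q* = 49.
With the tax collected from buyers, demand (in seller-price terms) shifts: Qd = 445 − 6(P + 11.5).
New equilibrium: buyers pay $71.5, sellers receive $60, Q = 16. (Wedge: Pb − Ps = 11.5.)
The less price-elastic side of the market bears the larger share of a per-unit tax.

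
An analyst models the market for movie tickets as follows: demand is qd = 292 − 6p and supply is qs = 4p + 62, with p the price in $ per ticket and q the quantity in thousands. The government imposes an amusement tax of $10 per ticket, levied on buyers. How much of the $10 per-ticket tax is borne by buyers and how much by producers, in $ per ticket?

Before the tax: set 292 − 6p = 4p + 62 → p* = $23, q* = 154.
With the tax collected from buyers, demand (in seller-price terms) shifts: qd = 292 − 6(p + 10).
New equilibrium: buyers pay $27, producers receive $17, q = 130. (Wedge: pb − ps = 10.)
Burden on buyers: $4; on producers: $6. (They sum to $10.)

Buyers bear $4 per ticket; producers bear $6 per ticket.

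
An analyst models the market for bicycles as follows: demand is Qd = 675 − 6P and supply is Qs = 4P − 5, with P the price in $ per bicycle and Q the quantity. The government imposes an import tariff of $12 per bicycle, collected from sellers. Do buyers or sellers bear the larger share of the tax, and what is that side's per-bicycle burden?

Without the tax, 675 − 6P = 4P − 5 gives 10P = 680, so P* = $68 and Q* = 267.
With the tax collected from sellers, supply shifts: Qs = 4(P − 12) − 5.
New equilibrium: buyers pay $72.8, sellers receive $60.8, Q = 238.2. (Wedge: Pb − Ps = 12.)
Per-bicycle burden: buyers $4.8, sellers $7.2.
Sellers take the larger share because supply is less price-elastic here (demand slope 6 vs supply slope 4).
The less price-elastic side of the market bears the larger share of a per-unit tax.

Sellers bear the larger share: $7.2 per bicycle.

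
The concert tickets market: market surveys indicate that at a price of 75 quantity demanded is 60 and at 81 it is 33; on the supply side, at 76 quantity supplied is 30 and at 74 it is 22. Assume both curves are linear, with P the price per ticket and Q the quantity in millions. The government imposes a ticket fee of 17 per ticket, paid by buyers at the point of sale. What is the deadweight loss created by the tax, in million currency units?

Demand slope: (33 − 60)/(81 − 75) = -4.5, so Qd = 397.5 − 4.5P.
Supply slope: (22 − 30)/(74 − 76) = 4, so Qs = 4P − 274.
Without the tax, 397.5 − 4.5P = 4P − 274 gives 8.5P = 671.5, so P* = 79 and Q* = 42.
With the tax collected from buyers, demand (in seller-price terms) shifts: Qd = 397.5 − 4.5(P + 17).
New equilibrium: buyers pay 87, suppliers receive 70, Q = 6. (Wedge: Pb − Ps = 17.)
Quantity falls by |ΔQ| = |42 − 6| = 36.
DWL = ½ · t · |ΔQ| = ½ · 17 · 36 = 306.

Deadweight loss = 306 million.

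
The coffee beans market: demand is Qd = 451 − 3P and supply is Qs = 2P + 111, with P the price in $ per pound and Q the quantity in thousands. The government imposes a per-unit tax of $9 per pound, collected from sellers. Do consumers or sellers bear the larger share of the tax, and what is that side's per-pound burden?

Before the tax: set 451 − 3P = 2P + 111 → P* = $68, Q* = 247.
With the tax collected from sellers, supply shifts: Qs = 2(P − 9) + 111.
Solving gives Q = 236.2 with consumers paying $71.6 and sellers receiving $62.6 (the $9 wedge).
Per-pound burden: consumers $3.6, sellers $5.4.
Sellers take the larger share because supply is less price-elastic here (demand slope 3 vs supply slope 2).
The less price-elastic side of the market bears the larger share of a per-unit tax.

Sellers bear the larger share: $5.4 per pound.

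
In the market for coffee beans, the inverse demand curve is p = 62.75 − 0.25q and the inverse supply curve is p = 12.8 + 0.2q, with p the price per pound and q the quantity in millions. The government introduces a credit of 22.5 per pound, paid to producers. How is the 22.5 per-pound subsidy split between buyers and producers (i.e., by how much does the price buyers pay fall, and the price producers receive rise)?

Inverting to q(p) form: qd = 251 − 4p; qs = 5p − 64.
Without the subsidy, 251 − 4p = 5p − 64 gives 9p = 315, so p* = 35 and q* = 111.
With a per-unit subsidy paid to producers, each receives p + 22.5 per unit sold, so supply becomes qs = 5(p + 22.5) − 64.
New equilibrium: buyers pay 22.5, producers receive 45, q = 161. (Wedge: pb − ps = −22.5.)
Gain to buyers: 12.5; to producers: 10. (They sum to 22.5.)

Buyers gain 12.5 per pound; producers gain 10 per pound.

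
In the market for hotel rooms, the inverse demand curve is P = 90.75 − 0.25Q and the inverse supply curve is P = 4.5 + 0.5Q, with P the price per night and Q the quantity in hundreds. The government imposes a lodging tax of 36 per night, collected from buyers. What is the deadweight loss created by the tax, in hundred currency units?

Inverting to Q(P) form: Qd = 363 − 4P; Qs = 2P − 9.
Before the tax: set 363 − 4P = 2P − 9 → P* = 62, Q* = 115.
With the tax collected from buyers, demand (in seller-price terms) shifts: Qd = 363 − 4(P + 36).
Solving gives Q = 67 with buyers paying 74 and suppliers receiving 38 (the 36 wedge).
Quantity falls by |ΔQ| = |115 − 67| = 48.
DWL = ½ · t · |ΔQ| = ½ · 36 · 48 = 864.

Deadweight loss = 864 hundred.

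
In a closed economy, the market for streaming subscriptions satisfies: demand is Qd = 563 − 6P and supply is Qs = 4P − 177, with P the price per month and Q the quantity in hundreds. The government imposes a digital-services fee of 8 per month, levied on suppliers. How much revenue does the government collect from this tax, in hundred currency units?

Without the tax, 563 − 6P = 4P − 177 gives 10P = 740, so P* = 74 and Q* = 119.
With the tax collected from suppliers, supply shifts: Qs = 4(P − 8) − 177.
New equilibrium: buyers pay 77.2, suppliers receive 69.2, Q = 99.8. (Wedge: Pb − Ps = 8.)
Revenue = t · Q = 8 · 99.8 = 798.4.

Tax revenue = 798.4 hundred.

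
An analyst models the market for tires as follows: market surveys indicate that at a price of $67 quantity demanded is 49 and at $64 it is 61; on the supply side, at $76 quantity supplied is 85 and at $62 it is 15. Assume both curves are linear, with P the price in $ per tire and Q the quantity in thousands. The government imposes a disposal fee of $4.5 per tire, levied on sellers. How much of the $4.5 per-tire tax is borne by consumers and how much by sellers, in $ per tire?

Demand slope: (61 − 49)/(64 − 67) = -4, so Qd = 317 − 4P.
Supply slope: (15 − 85)/(62 − 76) = 5, so Qs = 5P − 295.
Before the tax: set 317 − 4P = 5P − 295 → P* = $68, Q* = 45.
With the tax collected from sellers, supply shifts: Qs = 5(P − 4.5) − 295.
New equilibrium: consumers pay $70.5, sellers receive $66, Q = 35. (Wedge: Pb − Ps = 4.5.)
Burden on consumers: $2.5; on sellers: $2. (They sum to $4.5.)
The less price-elastic side of the market bears the larger share of a per-unit tax.

Consumers bear $2.5 per tire; sellers bear $2 per tire.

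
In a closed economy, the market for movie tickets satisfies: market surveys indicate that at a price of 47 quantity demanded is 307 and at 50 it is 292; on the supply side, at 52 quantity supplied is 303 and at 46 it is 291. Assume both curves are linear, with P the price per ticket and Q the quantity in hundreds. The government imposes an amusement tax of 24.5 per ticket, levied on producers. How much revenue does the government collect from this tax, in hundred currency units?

Tax revenue = 6419 hundred.

Demand slope: (292 − 307)/(50 − 47) = -5, so Qd = 542 − 5P.
Supply slope: (291 − 303)/(46 − 52) = 2, so Qs = 2P + 199.
Before the tax: set 542 − 5P = 2P + 199 → P* = 49, Q* = 297.
With the tax collected from producers, supply shifts: Qs = 2(P − 24.5) + 199.
New equilibrium: consumers pay 56, producers receive 31.5, Q = 262. (Wedge: Pb − Ps = 24.5.)
Revenue = t · Q = 24.5 · 262 = 6419.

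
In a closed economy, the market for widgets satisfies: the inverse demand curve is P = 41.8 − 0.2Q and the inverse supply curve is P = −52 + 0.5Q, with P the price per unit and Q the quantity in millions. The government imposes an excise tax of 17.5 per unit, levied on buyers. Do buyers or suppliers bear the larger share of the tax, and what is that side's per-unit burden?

Suppliers bear the larger share: 12.5 per unit.

Inverting to Q(P) form: Qd = 209 − 5P; Qs = 2P + 104.
Before the tax: set 209 − 5P = 2P + 104 → P* = 15, Q* = 134.
With the tax collected from buyers, demand (in seller-price terms) shifts: Qd = 209 − 5(P + 17.5).
Solving gives Q = 109 with buyers paying 20 and suppliers receiving 2.5 (the 17.5 wedge).
Per-unit burden: buyers 5, suppliers 12.5.
Suppliers take the larger share because supply is less price-elastic here (demand slope 5 vs supply slope 2).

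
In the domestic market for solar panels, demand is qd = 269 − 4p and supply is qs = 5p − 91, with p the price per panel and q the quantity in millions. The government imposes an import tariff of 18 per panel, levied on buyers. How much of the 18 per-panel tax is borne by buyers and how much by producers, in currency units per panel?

Before the tax: set 269 − 4p = 5p − 91 → p* = 40, q* = 109.
With the tax collected from buyers, demand (in seller-price terms) shifts: qd = 269 − 4(p + 18).
Solving gives q = 69 with buyers paying 50 and producers receiving 32 (the 18 wedge).
Burden on buyers: 10; on producers: 8. (They sum to 18.)
The less price-elastic side of the market bears the larger share of a per-unit tax.

Buyers bear 10 per panel; producers bear 8 per panel.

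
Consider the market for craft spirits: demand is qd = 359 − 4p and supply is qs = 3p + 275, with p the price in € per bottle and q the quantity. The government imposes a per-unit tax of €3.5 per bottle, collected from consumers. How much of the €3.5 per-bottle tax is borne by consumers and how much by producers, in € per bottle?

Consumers bear €1.5 per bottle; producers bear €2 per bottle.

Before the tax: set 359 − 4p = 3p + 275 → p* = €12, q* = 311.
With the tax collected from consumers, demand (in seller-price terms) shifts: qd = 359 − 4(p + 3.5).
New equilibrium: consumers pay €13.5, producers receive €10, q = 305. (Wedge: pb − ps = 3.5.)
Burden on consumers: €1.5; on producers: €2. (They sum to €3.5.)
The less price-elastic side of the market bears the larger share of a per-unit tax.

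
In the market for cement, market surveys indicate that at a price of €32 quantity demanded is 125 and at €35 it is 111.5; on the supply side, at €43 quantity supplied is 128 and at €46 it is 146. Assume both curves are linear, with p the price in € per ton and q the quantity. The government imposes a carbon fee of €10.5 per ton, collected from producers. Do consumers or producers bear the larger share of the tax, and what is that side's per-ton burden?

Consumers bear the larger share: €6 per ton.

Demand slope: (111.5 − 125)/(35 − 32) = -4.5, so qd = 269 − 4.5p.
Supply slope: (146 − 128)/(46 − 43) = 6, so qs = 6p − 130.
Without the tax, 269 − 4.5p = 6p − 130 gives 10.5p = 399, so p* = €38 and q* = 98.
With the tax collected from producers, supply shifts: qs = 6(p − 10.5) − 130.
New equilibrium: consumers pay €44, producers receive €33.5, q = 71. (Wedge: pb − ps = 10.5.)
Per-ton burden: consumers €6, producers €4.5.
Consumers take the larger share because demand is less price-elastic here (demand slope 4.5 vs supply slope 6).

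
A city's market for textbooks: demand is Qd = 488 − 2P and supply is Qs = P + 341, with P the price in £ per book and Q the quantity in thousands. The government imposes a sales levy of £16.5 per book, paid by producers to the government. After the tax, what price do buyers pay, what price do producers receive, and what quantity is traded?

Buyers pay £54.5; producers receive £38; quantity = 379.

Without the tax, 488 − 2P = P + 341 gives 3P = 147, so P* = £49 and Q* = 390.
With the tax collected from producers, supply shifts: Qs = (P − 16.5) + 341.
New equilibrium: buyers pay £54.5, producers receive £38, Q = 379. (Wedge: Pb − Ps = 16.5.)
The less price-elastic side of the market bears the larger share of a per-unit tax.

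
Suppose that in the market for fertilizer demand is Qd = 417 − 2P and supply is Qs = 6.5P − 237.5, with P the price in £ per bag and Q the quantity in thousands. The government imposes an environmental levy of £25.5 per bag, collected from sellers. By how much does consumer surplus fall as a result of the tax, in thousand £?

Consumer surplus falls by £4748.25 thousand.

Without the tax, 417 − 2P = 6.5P − 237.5 gives 8.5P = 654.5, so P* = £77 and Q* = 263.
With the tax collected from sellers, supply shifts: Qs = 6.5(P − 25.5) − 237.5.
Solving gives Q = 224 with consumers paying £96.5 and sellers receiving £71 (the £25.5 wedge).
ΔCS is the trapezoid between Q = 224 and Q = 263 of height £19.5: ½ · (263 + 224) · 19.5 = £4748.25.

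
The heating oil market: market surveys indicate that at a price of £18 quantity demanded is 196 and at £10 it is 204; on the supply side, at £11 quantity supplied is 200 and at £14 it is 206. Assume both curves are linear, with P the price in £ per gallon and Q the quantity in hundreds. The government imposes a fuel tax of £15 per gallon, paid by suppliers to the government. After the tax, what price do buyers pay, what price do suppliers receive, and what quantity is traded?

Buyers pay £22; suppliers receive £7; quantity = 192.

Demand slope: (204 − 196)/(10 − 18) = -1, so Qd = 214 − P.
Supply slope: (206 − 200)/(14 − 11) = 2, so Qs = 2P + 178.
Before the tax: set 214 − P = 2P + 178 → P* = £12, Q* = 202.
With the tax collected from suppliers, supply shifts: Qs = 2(P − 15) + 178.
New equilibrium: buyers pay £22, suppliers receive £7, Q = 192. (Wedge: Pb − Ps = 15.)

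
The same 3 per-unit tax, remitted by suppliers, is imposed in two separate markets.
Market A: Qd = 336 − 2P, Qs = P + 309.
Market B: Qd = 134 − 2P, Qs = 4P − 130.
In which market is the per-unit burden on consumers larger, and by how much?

Market B, by 1.

Market A: pre-tax P* = 9, Q* = 318; post-tax Q = 316; per-unit burden on consumers = 1.
Market B: pre-tax P* = 44, Q* = 46; post-tax Q = 42; per-unit burden on consumers = 2.
Difference: 1 vs 2 → market B is larger by 1.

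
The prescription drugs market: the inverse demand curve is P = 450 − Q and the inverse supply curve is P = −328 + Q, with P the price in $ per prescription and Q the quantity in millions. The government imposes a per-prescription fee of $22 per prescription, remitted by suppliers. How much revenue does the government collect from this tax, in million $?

Inverting to Q(P) form: Qd = 450 − P; Qs = P + 328.
Without the tax, 450 − P = P + 328 gives 2P = 122, so P* = $61 and Q* = 389.
With the tax collected from suppliers, supply shifts: Qs = (P − 22) + 328.
New equilibrium: buyers pay $72, suppliers receive $50, Q = 378. (Wedge: Pb − Ps = 22.)
Revenue = t · Q = 22 · 378 = $8316.

Tax revenue = $8316 million.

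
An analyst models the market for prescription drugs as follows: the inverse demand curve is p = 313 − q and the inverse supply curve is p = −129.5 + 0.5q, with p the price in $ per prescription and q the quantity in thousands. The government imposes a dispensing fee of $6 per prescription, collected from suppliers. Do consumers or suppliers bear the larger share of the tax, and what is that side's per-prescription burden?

Consumers bear the larger share: $4 per prescription.

Inverting to q(p) form: qd = 313 − p; qs = 2p + 259.
Before the tax: set 313 − p = 2p + 259 → p* = $18, q* = 295.
With the tax collected from suppliers, supply shifts: qs = 2(p − 6) + 259.
New equilibrium: consumers pay $22, suppliers receive $16, q = 291. (Wedge: pb − ps = 6.)
Per-prescription burden: consumers $4, suppliers $2.
Consumers take the larger share because demand is less price-elastic here (demand slope 1 vs supply slope 2).
The less price-elastic side of the market bears the larger share of a per-unit tax.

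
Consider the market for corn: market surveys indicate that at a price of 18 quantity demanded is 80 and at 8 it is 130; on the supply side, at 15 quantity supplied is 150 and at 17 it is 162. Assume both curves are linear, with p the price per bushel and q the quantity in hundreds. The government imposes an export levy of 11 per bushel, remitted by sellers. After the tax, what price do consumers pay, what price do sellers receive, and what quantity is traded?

Demand slope: (130 − 80)/(8 − 18) = -5, so qd = 170 − 5p.
Supply slope: (162 − 150)/(17 − 15) = 6, so qs = 6p + 60.
Without the tax, 170 − 5p = 6p + 60 gives 11p = 110, so p* = 10 and q* = 120.
With the tax collected from sellers, supply shifts: qs = 6(p − 11) + 60.
New equilibrium: consumers pay 16, sellers receive 5, q = 90. (Wedge: pb − ps = 11.)
The less price-elastic side of the market bears the larger share of a per-unit tax.

Consumers pay 16; sellers receive 5; quantity = 90.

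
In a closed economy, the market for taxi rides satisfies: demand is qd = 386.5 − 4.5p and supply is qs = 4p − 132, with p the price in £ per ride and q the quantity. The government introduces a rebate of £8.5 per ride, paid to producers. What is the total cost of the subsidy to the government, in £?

Government outlay = £1105.

Without the subsidy, 386.5 − 4.5p = 4p − 132 gives 8.5p = 518.5, so p* = £61 and q* = 112.
With a per-unit subsidy paid to producers, each receives p + 8.5 per unit sold, so supply becomes qs = 4(p + 8.5) − 132.
New equilibrium: buyers pay £57, producers receive £65.5, q = 130. (Wedge: pb − ps = −8.5.)
Outlay = t · Q = 8.5 · 130 = £1105.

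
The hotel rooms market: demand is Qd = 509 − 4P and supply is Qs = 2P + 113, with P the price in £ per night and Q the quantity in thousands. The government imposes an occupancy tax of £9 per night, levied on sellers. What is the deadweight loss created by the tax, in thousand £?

Deadweight loss = £54 thousand.

Before the tax: set 509 − 4P = 2P + 113 → P* = £66, Q* = 245.
With the tax collected from sellers, supply shifts: Qs = 2(P − 9) + 113.
Solving gives Q = 233 with consumers paying £69 and sellers receiving £60 (the £9 wedge).
Quantity falls by |ΔQ| = |245 − 233| = 12.
DWL = ½ · t · |ΔQ| = ½ · 9 · 12 = £54.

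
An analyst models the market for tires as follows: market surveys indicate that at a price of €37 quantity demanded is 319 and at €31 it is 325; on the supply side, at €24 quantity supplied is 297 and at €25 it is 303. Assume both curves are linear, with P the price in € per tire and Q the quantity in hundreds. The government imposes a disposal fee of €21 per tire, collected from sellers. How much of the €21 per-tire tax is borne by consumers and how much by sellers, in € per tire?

Consumers bear €18 per tire; sellers bear €3 per tire.

Demand slope: (325 − 319)/(31 − 37) = -1, so Qd = 356 − P.
Supply slope: (303 − 297)/(25 − 24) = 6, so Qs = 6P + 153.
Before the tax: set 356 − P = 6P + 153 → P* = €29, Q* = 327.
With the tax collected from sellers, supply shifts: Qs = 6(P − 21) + 153.
Solving gives Q = 309 with consumers paying €47 and sellers receiving €26 (the €21 wedge).
Burden on consumers: €18; on sellers: €3. (They sum to €21.)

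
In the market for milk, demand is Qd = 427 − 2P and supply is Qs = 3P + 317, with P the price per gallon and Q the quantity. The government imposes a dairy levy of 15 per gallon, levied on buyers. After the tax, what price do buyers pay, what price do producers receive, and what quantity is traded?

Buyers pay 31; producers receive 16; quantity = 365.

Before the tax: set 427 − 2P = 3P + 317 → P* = 22, Q* = 383.
With the tax collected from buyers, demand (in seller-price terms) shifts: Qd = 427 − 2(P + 15).
New equilibrium: buyers pay 31, producers receive 16, Q = 365. (Wedge: Pb − Ps = 15.)
The less price-elastic side of the market bears the larger share of a per-unit tax.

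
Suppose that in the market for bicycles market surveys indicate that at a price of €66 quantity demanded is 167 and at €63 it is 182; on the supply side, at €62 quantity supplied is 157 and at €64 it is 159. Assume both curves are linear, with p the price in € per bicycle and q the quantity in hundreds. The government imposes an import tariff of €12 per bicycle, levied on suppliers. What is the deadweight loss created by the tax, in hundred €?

Deadweight loss = €60 hundred.

Demand slope: (182 − 167)/(63 − 66) = -5, so qd = 497 − 5p.
Supply slope: (159 − 157)/(64 − 62) = 1, so qs = p + 95.
Without the tax, 497 − 5p = p + 95 gives 6p = 402, so p* = €67 and q* = 162.
With the tax collected from suppliers, supply shifts: qs = (p − 12) + 95.
New equilibrium: buyers pay €69, suppliers receive €57, q = 152. (Wedge: pb − ps = 12.)
Quantity falls by |ΔQ| = |162 − 152| = 10.
DWL = ½ · t · |ΔQ| = ½ · 12 · 10 = €60.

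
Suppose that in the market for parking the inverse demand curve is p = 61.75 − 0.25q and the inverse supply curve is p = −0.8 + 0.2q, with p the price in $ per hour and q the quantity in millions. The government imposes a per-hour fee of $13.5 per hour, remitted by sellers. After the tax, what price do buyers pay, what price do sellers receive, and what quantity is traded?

Inverting to q(p) form: qd = 247 − 4p; qs = 5p + 4.
Without the tax, 247 − 4p = 5p + 4 gives 9p = 243, so p* = $27 and q* = 139.
With the tax collected from sellers, supply shifts: qs = 5(p − 13.5) + 4.
New equilibrium: buyers pay $34.5, sellers receive $21, q = 109. (Wedge: pb − ps = 13.5.)

Buyers pay $34.5; sellers receive $21; quantity = 109.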